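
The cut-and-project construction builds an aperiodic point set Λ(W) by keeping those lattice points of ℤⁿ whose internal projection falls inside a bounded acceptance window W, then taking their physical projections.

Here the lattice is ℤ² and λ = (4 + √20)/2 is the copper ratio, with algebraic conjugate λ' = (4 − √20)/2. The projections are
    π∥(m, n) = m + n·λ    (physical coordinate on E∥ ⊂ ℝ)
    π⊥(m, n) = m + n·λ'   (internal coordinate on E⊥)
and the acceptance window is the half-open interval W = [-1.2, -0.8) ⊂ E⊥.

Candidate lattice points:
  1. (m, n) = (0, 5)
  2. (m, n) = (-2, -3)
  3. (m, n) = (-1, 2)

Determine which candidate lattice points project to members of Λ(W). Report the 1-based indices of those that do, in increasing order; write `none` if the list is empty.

Compute λ' = (4−√20)/2 = -0.23607, so π⊥(m,n) = m -0.23607·n.
#1 (0,5): internal coord 0 + (5)·λ' = -1.18034; -1.18034 ∈ [-1.2, -0.8) → IN Λ
#2 (-2,-3): internal coord -2 + (-3)·λ' = -1.29180; -1.29180 ∉ [-1.2, -0.8) → out
#3 (-1,2): internal coord -1 + (2)·λ' = -1.47214; -1.47214 ∉ [-1.2, -0.8) → out

1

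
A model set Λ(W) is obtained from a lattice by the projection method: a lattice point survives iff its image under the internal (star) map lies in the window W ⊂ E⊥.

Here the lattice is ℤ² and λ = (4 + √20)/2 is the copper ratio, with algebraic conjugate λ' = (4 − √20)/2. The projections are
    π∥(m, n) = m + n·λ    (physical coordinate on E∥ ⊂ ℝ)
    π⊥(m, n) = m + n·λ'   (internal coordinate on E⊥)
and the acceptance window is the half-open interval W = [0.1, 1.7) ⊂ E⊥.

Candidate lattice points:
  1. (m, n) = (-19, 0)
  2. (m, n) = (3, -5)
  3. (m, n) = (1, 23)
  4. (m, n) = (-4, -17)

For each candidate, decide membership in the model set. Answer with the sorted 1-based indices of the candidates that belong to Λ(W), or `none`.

none

λ' = (4−√20)/2 ≈ -0.23607.
[1] lift (-19,0): star map gives -19.00000; window check 0.1 ≤ -19.00000 < 1.7 is false → out
[2] lift (3,-5): star map gives 4.18034; window check 0.1 ≤ 4.18034 < 1.7 is false → out
[3] lift (1,23): star map gives -4.42956; window check 0.1 ≤ -4.42956 < 1.7 is false → out
[4] lift (-4,-17): star map gives 0.01316; window check 0.1 ≤ 0.01316 < 1.7 is false → out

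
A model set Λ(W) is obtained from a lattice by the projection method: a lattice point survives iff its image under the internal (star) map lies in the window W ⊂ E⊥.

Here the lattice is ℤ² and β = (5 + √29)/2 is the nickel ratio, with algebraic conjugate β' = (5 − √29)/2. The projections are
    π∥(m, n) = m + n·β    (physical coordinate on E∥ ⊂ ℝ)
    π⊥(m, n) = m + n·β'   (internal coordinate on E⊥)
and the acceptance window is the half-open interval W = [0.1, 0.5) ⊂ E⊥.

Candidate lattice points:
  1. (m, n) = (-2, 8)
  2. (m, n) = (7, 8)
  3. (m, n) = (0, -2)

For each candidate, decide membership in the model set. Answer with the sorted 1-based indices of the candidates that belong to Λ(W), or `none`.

β' = (5−√29)/2 ≈ -0.192582.
#1 (-2,8): internal coord -2 + (8)·β' = -3.540659; -3.540659 ∉ [0.1, 0.5) → out
#2 (7,8): internal coord 7 + (8)·β' = +5.459341; +5.459341 ∉ [0.1, 0.5) → out
#3 (0,-2): internal coord 0 + (-2)·β' = +0.385165; +0.385165 ∈ [0.1, 0.5) → IN Λ

3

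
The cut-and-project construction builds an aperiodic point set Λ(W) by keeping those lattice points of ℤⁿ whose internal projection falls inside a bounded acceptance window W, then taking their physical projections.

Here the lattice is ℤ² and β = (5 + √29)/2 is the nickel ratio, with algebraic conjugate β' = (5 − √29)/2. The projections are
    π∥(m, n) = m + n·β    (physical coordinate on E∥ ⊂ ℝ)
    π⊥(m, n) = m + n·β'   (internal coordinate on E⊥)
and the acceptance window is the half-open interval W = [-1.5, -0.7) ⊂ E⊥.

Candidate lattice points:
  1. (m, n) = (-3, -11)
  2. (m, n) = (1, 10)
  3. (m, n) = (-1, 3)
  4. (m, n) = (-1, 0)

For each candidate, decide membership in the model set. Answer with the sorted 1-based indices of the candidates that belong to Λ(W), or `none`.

Numerically β ≈ 5.192582 and β' = −1/β ≈ -0.192582.
candidate 1: (m,n)=(-3,-11) → π∥ = -3-11·β ≈ -60.118406, π⊥ = -3-11·β' ≈ -0.881594 ∈ [-1.5, -0.7) ⇒ IN Λ
candidate 2: (m,n)=(1,10) → π∥ = 1+10·β ≈ 52.925824, π⊥ = 1+10·β' ≈ -0.925824 ∈ [-1.5, -0.7) ⇒ IN Λ
candidate 3: (m,n)=(-1,3) → π∥ = -1+3·β ≈ 14.577747, π⊥ = -1+3·β' ≈ -1.577747 ∉ [-1.5, -0.7) ⇒ out
candidate 4: (m,n)=(-1,0) → π∥ = -1+0·β ≈ -1.000000, π⊥ = -1+0·β' ≈ -1.000000 ∈ [-1.5, -0.7) ⇒ IN Λ

1, 2, 4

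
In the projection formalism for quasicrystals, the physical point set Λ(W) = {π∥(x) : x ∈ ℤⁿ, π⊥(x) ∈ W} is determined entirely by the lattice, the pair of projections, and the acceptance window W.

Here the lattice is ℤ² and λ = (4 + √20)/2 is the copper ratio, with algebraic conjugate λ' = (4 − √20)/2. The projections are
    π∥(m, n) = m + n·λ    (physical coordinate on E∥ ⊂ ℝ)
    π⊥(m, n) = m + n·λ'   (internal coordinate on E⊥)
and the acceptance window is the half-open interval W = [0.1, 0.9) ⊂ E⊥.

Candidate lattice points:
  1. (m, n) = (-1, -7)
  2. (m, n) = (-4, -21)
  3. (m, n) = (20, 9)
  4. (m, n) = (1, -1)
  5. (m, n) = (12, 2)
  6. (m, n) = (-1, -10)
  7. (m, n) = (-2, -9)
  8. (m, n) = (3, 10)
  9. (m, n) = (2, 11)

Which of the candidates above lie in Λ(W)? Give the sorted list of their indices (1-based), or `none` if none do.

1, 7, 8

Compute λ' = (4−√20)/2 = -0.2361, so π⊥(m,n) = m -0.2361·n.
#1 (-1,-7): internal coord -1 + (-7)·λ' = +0.6525; +0.6525 ∈ [0.1, 0.9) → IN Λ
#2 (-4,-21): internal coord -4 + (-21)·λ' = +0.9574; +0.9574 ∉ [0.1, 0.9) → out
#3 (20,9): internal coord 20 + (9)·λ' = +17.8754; +17.8754 ∉ [0.1, 0.9) → out
#4 (1,-1): internal coord 1 + (-1)·λ' = +1.2361; +1.2361 ∉ [0.1, 0.9) → out
#5 (12,2): internal coord 12 + (2)·λ' = +11.5279; +11.5279 ∉ [0.1, 0.9) → out
#6 (-1,-10): internal coord -1 + (-10)·λ' = +1.3607; +1.3607 ∉ [0.1, 0.9) → out
#7 (-2,-9): internal coord -2 + (-9)·λ' = +0.1246; +0.1246 ∈ [0.1, 0.9) → IN Λ
#8 (3,10): internal coord 3 + (10)·λ' = +0.6393; +0.6393 ∈ [0.1, 0.9) → IN Λ
#9 (2,11): internal coord 2 + (11)·λ' = -0.5967; -0.5967 ∉ [0.1, 0.9) → out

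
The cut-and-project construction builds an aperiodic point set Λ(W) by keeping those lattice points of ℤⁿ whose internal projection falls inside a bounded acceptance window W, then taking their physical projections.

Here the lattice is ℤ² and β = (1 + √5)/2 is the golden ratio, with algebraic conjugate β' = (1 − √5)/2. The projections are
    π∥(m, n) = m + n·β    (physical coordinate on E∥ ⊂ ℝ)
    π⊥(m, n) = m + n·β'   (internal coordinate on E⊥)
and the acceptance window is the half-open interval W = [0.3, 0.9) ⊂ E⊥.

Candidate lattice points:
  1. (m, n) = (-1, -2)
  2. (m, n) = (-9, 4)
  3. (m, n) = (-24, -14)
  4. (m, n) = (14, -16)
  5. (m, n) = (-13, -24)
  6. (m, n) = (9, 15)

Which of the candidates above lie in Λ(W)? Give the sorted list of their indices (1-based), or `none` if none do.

Compute β' = (1−√5)/2 = -0.61803, so π⊥(m,n) = m -0.61803·n.
[1] lift (-1,-2): star map gives 0.23607; window check 0.3 ≤ 0.23607 < 0.9 is false → out
[2] lift (-9,4): star map gives -11.47214; window check 0.3 ≤ -11.47214 < 0.9 is false → out
[3] lift (-24,-14): star map gives -15.34752; window check 0.3 ≤ -15.34752 < 0.9 is false → out
[4] lift (14,-16): star map gives 23.88854; window check 0.3 ≤ 23.88854 < 0.9 is false → out
[5] lift (-13,-24): star map gives 1.83282; window check 0.3 ≤ 1.83282 < 0.9 is false → out
[6] lift (9,15): star map gives -0.27051; window check 0.3 ≤ -0.27051 < 0.9 is false → out

none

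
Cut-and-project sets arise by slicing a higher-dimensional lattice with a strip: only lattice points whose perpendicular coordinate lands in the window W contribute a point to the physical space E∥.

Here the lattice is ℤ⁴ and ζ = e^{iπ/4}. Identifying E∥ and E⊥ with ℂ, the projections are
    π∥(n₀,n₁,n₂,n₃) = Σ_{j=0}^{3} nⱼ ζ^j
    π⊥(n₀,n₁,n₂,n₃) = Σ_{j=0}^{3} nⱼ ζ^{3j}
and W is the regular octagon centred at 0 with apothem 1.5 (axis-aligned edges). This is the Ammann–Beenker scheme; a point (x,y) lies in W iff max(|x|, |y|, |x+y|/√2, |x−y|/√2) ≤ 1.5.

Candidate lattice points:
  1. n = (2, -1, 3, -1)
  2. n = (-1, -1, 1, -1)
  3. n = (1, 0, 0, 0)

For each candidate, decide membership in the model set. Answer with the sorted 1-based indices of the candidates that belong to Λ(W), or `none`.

3

π⊥(n) = n₀ + n₁ζ³ + n₂ζ⁶ + n₃ζ⁹ where ζ = e^{iπ/4}.
candidate 1: n = (2, -1, 3, -1) → π⊥ ≈ (+2.000000, -4.414214); max(|x|,|y|,|x±y|/√2) = 4.535534 > 1.5 ⇒ ∉ W
candidate 2: n = (-1, -1, 1, -1) → π⊥ ≈ (-1.000000, -2.414214); max(|x|,|y|,|x±y|/√2) = 2.414214 > 1.5 ⇒ ∉ W
candidate 3: n = (1, 0, 0, 0) → π⊥ ≈ (+1.000000, +0.000000); max(|x|,|y|,|x±y|/√2) = 1.000000 ≤ 1.5 ⇒ ∈ W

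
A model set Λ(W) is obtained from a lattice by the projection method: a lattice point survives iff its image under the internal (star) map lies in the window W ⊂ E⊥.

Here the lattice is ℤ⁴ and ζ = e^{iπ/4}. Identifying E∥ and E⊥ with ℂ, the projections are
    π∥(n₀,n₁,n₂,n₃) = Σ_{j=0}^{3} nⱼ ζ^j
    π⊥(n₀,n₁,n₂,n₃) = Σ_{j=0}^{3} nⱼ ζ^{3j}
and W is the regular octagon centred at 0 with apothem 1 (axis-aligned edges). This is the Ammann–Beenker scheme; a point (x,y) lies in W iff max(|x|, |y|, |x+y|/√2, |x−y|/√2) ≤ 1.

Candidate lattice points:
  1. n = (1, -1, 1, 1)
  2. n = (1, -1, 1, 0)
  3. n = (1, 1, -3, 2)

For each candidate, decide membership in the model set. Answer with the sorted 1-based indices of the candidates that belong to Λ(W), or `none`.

With ζ = e^{iπ/4} the internal vectors are ζ^0,ζ^3,ζ^6,ζ^9.
candidate 1: n = (1, -1, 1, 1) → π⊥ ≈ (+2.4142, -1.0000); max(|x|,|y|,|x±y|/√2) = 2.4142 > 1 ⇒ ∉ W
candidate 2: n = (1, -1, 1, 0) → π⊥ ≈ (+1.7071, -1.7071); max(|x|,|y|,|x±y|/√2) = 2.4142 > 1 ⇒ ∉ W
candidate 3: n = (1, 1, -3, 2) → π⊥ ≈ (+1.7071, +5.1213); max(|x|,|y|,|x±y|/√2) = 5.1213 > 1 ⇒ ∉ W

none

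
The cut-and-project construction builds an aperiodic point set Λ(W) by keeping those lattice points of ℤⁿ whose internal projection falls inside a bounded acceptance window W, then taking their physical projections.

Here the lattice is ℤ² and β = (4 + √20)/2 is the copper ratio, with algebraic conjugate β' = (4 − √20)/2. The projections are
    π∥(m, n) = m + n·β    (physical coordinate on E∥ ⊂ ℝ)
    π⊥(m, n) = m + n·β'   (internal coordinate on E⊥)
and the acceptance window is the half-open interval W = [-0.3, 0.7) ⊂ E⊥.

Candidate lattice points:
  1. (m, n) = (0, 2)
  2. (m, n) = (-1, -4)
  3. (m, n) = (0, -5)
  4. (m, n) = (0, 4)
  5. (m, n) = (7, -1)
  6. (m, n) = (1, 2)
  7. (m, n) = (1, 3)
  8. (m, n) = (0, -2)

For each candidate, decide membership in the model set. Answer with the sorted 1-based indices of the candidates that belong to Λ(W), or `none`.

2, 6, 7, 8

Numerically β ≈ 4.23607 and β' = −1/β ≈ -0.23607.
#1 (0,2): internal coord 0 + (2)·β' = -0.47214; -0.47214 ∉ [-0.3, 0.7) → out
#2 (-1,-4): internal coord -1 + (-4)·β' = -0.05573; -0.05573 ∈ [-0.3, 0.7) → IN Λ
#3 (0,-5): internal coord 0 + (-5)·β' = +1.18034; +1.18034 ∉ [-0.3, 0.7) → out
#4 (0,4): internal coord 0 + (4)·β' = -0.94427; -0.94427 ∉ [-0.3, 0.7) → out
#5 (7,-1): internal coord 7 + (-1)·β' = +7.23607; +7.23607 ∉ [-0.3, 0.7) → out
#6 (1,2): internal coord 1 + (2)·β' = +0.52786; +0.52786 ∈ [-0.3, 0.7) → IN Λ
#7 (1,3): internal coord 1 + (3)·β' = +0.29180; +0.29180 ∈ [-0.3, 0.7) → IN Λ
#8 (0,-2): internal coord 0 + (-2)·β' = +0.47214; +0.47214 ∈ [-0.3, 0.7) → IN Λ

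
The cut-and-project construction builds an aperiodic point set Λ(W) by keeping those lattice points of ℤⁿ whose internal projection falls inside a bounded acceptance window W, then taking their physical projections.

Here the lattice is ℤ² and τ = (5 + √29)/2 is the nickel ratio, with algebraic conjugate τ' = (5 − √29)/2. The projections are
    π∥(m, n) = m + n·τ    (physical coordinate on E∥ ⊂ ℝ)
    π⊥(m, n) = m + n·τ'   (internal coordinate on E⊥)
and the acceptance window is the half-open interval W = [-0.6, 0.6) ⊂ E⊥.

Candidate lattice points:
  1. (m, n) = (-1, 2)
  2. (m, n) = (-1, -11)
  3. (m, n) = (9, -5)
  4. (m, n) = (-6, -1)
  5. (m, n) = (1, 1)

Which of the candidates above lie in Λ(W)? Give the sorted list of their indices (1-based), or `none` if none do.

none

τ' = (5−√29)/2 ≈ -0.192582.
#1 (-1,2): internal coord -1 + (2)·τ' = -1.385165; -1.385165 ∉ [-0.6, 0.6) → out
#2 (-1,-11): internal coord -1 + (-11)·τ' = +1.118406; +1.118406 ∉ [-0.6, 0.6) → out
#3 (9,-5): internal coord 9 + (-5)·τ' = +9.962912; +9.962912 ∉ [-0.6, 0.6) → out
#4 (-6,-1): internal coord -6 + (-1)·τ' = -5.807418; -5.807418 ∉ [-0.6, 0.6) → out
#5 (1,1): internal coord 1 + (1)·τ' = +0.807418; +0.807418 ∉ [-0.6, 0.6) → out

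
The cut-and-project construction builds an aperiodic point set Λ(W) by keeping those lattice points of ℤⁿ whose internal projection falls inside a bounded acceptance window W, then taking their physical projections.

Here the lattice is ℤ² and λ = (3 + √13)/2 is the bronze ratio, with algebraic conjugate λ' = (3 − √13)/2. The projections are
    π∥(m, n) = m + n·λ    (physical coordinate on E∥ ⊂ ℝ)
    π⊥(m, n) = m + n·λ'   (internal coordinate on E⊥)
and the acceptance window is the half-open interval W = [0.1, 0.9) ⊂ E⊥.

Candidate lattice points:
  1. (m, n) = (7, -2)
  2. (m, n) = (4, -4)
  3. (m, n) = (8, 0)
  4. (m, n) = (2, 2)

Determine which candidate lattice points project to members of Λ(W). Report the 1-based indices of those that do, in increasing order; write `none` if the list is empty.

Compute λ' = (3−√13)/2 = -0.302776, so π⊥(m,n) = m -0.302776·n.
#1 (7,-2): internal coord 7 + (-2)·λ' = +7.605551; +7.605551 ∉ [0.1, 0.9) → out
#2 (4,-4): internal coord 4 + (-4)·λ' = +5.211103; +5.211103 ∉ [0.1, 0.9) → out
#3 (8,0): internal coord 8 + (0)·λ' = +8.000000; +8.000000 ∉ [0.1, 0.9) → out
#4 (2,2): internal coord 2 + (2)·λ' = +1.394449; +1.394449 ∉ [0.1, 0.9) → out

none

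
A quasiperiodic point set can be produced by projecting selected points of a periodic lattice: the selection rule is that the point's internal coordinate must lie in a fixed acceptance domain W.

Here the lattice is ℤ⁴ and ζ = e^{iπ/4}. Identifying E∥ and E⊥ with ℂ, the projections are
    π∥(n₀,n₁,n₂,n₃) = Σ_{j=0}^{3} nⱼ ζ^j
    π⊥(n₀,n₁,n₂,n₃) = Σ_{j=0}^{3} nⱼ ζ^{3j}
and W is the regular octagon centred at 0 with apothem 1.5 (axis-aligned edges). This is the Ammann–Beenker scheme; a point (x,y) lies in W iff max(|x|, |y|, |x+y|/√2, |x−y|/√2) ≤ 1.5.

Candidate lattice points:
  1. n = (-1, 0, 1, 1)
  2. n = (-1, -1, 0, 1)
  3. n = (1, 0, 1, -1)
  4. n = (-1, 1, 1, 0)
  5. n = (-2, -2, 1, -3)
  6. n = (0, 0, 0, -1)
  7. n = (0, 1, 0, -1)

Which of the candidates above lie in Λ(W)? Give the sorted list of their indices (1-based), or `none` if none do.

1, 2, 6, 7

Internal map: ζ^{3j} for j=0..3 gives (1,0), (−√2/2,√2/2), (0,−1), (√2/2,√2/2).
#1 (-1, 0, 1, 1): internal (-0.29289, -0.29289); octagon support 0.41421 vs apothem 1.5 → ∈ W
#2 (-1, -1, 0, 1): internal (0.41421, 0.00000); octagon support 0.41421 vs apothem 1.5 → ∈ W
#3 (1, 0, 1, -1): internal (0.29289, -1.70711); octagon support 1.70711 vs apothem 1.5 → ∉ W
#4 (-1, 1, 1, 0): internal (-1.70711, -0.29289); octagon support 1.70711 vs apothem 1.5 → ∉ W
#5 (-2, -2, 1, -3): internal (-2.70711, -4.53553); octagon support 5.12132 vs apothem 1.5 → ∉ W
#6 (0, 0, 0, -1): internal (-0.70711, -0.70711); octagon support 1.00000 vs apothem 1.5 → ∈ W
#7 (0, 1, 0, -1): internal (-1.41421, 0.00000); octagon support 1.41421 vs apothem 1.5 → ∈ W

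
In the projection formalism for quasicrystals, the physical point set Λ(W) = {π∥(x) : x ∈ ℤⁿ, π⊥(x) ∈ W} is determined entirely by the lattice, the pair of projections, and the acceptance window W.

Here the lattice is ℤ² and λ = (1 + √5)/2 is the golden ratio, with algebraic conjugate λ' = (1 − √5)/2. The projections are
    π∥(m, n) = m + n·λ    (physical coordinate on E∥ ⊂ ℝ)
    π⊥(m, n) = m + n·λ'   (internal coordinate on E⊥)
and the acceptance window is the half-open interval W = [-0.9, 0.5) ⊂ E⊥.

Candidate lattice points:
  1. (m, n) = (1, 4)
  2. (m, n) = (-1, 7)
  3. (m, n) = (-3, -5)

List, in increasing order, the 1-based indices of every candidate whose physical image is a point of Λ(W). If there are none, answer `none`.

3

λ' = (1−√5)/2 ≈ -0.618034.
candidate 1: (m,n)=(1,4) → π∥ = 1+4·λ ≈ 7.472136, π⊥ = 1+4·λ' ≈ -1.472136 ∉ [-0.9, 0.5) ⇒ out
candidate 2: (m,n)=(-1,7) → π∥ = -1+7·λ ≈ 10.326238, π⊥ = -1+7·λ' ≈ -5.326238 ∉ [-0.9, 0.5) ⇒ out
candidate 3: (m,n)=(-3,-5) → π∥ = -3-5·λ ≈ -11.090170, π⊥ = -3-5·λ' ≈ 0.090170 ∈ [-0.9, 0.5) ⇒ IN Λ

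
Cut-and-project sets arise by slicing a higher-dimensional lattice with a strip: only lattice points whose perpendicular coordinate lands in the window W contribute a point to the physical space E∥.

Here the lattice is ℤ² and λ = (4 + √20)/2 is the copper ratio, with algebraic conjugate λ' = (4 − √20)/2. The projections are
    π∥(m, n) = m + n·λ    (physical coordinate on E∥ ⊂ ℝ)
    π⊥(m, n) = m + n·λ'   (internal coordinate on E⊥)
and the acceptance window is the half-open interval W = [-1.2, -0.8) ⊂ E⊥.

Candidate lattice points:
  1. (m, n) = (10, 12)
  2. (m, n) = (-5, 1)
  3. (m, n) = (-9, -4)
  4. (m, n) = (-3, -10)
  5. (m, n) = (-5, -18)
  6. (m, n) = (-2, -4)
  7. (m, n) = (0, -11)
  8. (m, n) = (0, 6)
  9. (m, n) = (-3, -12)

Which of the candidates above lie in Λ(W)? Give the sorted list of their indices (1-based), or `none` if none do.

6

λ' = (4−√20)/2 ≈ -0.236068.
candidate 1: (m,n)=(10,12) → π∥ = 10+12·λ ≈ 60.832816, π⊥ = 10+12·λ' ≈ 7.167184 ∉ [-1.2, -0.8) ⇒ out
candidate 2: (m,n)=(-5,1) → π∥ = -5+1·λ ≈ -0.763932, π⊥ = -5+1·λ' ≈ -5.236068 ∉ [-1.2, -0.8) ⇒ out
candidate 3: (m,n)=(-9,-4) → π∥ = -9-4·λ ≈ -25.944272, π⊥ = -9-4·λ' ≈ -8.055728 ∉ [-1.2, -0.8) ⇒ out
candidate 4: (m,n)=(-3,-10) → π∥ = -3-10·λ ≈ -45.360680, π⊥ = -3-10·λ' ≈ -0.639320 ∉ [-1.2, -0.8) ⇒ out
candidate 5: (m,n)=(-5,-18) → π∥ = -5-18·λ ≈ -81.249224, π⊥ = -5-18·λ' ≈ -0.750776 ∉ [-1.2, -0.8) ⇒ out
candidate 6: (m,n)=(-2,-4) → π∥ = -2-4·λ ≈ -18.944272, π⊥ = -2-4·λ' ≈ -1.055728 ∈ [-1.2, -0.8) ⇒ IN Λ
candidate 7: (m,n)=(0,-11) → π∥ = 0-11·λ ≈ -46.596748, π⊥ = 0-11·λ' ≈ 2.596748 ∉ [-1.2, -0.8) ⇒ out
candidate 8: (m,n)=(0,6) → π∥ = 0+6·λ ≈ 25.416408, π⊥ = 0+6·λ' ≈ -1.416408 ∉ [-1.2, -0.8) ⇒ out
candidate 9: (m,n)=(-3,-12) → π∥ = -3-12·λ ≈ -53.832816, π⊥ = -3-12·λ' ≈ -0.167184 ∉ [-1.2, -0.8) ⇒ out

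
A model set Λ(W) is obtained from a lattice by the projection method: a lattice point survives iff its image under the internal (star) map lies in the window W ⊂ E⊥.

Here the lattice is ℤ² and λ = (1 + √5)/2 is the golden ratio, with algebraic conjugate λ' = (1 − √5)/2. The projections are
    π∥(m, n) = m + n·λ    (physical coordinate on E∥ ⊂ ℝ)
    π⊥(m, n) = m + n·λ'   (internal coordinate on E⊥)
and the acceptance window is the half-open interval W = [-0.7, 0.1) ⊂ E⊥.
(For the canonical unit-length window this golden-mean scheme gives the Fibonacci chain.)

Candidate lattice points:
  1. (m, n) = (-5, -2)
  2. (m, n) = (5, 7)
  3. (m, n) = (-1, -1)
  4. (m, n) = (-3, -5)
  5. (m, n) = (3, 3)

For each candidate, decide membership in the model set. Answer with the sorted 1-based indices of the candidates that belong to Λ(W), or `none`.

3, 4

λ' = (1−√5)/2 ≈ -0.61803.
candidate 1: (m,n)=(-5,-2) → π∥ = -5-2·λ ≈ -8.23607, π⊥ = -5-2·λ' ≈ -3.76393 ∉ [-0.7, 0.1) ⇒ out
candidate 2: (m,n)=(5,7) → π∥ = 5+7·λ ≈ 16.32624, π⊥ = 5+7·λ' ≈ 0.67376 ∉ [-0.7, 0.1) ⇒ out
candidate 3: (m,n)=(-1,-1) → π∥ = -1-1·λ ≈ -2.61803, π⊥ = -1-1·λ' ≈ -0.38197 ∈ [-0.7, 0.1) ⇒ IN Λ
candidate 4: (m,n)=(-3,-5) → π∥ = -3-5·λ ≈ -11.09017, π⊥ = -3-5·λ' ≈ 0.09017 ∈ [-0.7, 0.1) ⇒ IN Λ
candidate 5: (m,n)=(3,3) → π∥ = 3+3·λ ≈ 7.85410, π⊥ = 3+3·λ' ≈ 1.14590 ∉ [-0.7, 0.1) ⇒ out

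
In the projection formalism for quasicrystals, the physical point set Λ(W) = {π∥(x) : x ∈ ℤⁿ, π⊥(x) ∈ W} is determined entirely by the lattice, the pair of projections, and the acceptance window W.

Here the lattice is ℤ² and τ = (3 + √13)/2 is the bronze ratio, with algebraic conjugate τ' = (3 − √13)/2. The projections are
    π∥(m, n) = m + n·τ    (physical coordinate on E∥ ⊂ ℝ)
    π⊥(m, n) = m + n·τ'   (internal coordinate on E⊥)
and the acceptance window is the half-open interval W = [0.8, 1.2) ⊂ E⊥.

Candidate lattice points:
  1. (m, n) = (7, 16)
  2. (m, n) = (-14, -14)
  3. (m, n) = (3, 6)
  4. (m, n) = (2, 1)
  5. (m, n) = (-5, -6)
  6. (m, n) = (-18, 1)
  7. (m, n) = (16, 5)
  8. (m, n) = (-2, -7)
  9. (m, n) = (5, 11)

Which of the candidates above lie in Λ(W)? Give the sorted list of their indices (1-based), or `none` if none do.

3

τ' = (3−√13)/2 ≈ -0.30278.
candidate 1: (m,n)=(7,16) → π∥ = 7+16·τ ≈ 59.84441, π⊥ = 7+16·τ' ≈ 2.15559 ∉ [0.8, 1.2) ⇒ out
candidate 2: (m,n)=(-14,-14) → π∥ = -14-14·τ ≈ -60.23886, π⊥ = -14-14·τ' ≈ -9.76114 ∉ [0.8, 1.2) ⇒ out
candidate 3: (m,n)=(3,6) → π∥ = 3+6·τ ≈ 22.81665, π⊥ = 3+6·τ' ≈ 1.18335 ∈ [0.8, 1.2) ⇒ IN Λ
candidate 4: (m,n)=(2,1) → π∥ = 2+1·τ ≈ 5.30278, π⊥ = 2+1·τ' ≈ 1.69722 ∉ [0.8, 1.2) ⇒ out
candidate 5: (m,n)=(-5,-6) → π∥ = -5-6·τ ≈ -24.81665, π⊥ = -5-6·τ' ≈ -3.18335 ∉ [0.8, 1.2) ⇒ out
candidate 6: (m,n)=(-18,1) → π∥ = -18+1·τ ≈ -14.69722, π⊥ = -18+1·τ' ≈ -18.30278 ∉ [0.8, 1.2) ⇒ out
candidate 7: (m,n)=(16,5) → π∥ = 16+5·τ ≈ 32.51388, π⊥ = 16+5·τ' ≈ 14.48612 ∉ [0.8, 1.2) ⇒ out
candidate 8: (m,n)=(-2,-7) → π∥ = -2-7·τ ≈ -25.11943, π⊥ = -2-7·τ' ≈ 0.11943 ∉ [0.8, 1.2) ⇒ out
candidate 9: (m,n)=(5,11) → π∥ = 5+11·τ ≈ 41.33053, π⊥ = 5+11·τ' ≈ 1.66947 ∉ [0.8, 1.2) ⇒ out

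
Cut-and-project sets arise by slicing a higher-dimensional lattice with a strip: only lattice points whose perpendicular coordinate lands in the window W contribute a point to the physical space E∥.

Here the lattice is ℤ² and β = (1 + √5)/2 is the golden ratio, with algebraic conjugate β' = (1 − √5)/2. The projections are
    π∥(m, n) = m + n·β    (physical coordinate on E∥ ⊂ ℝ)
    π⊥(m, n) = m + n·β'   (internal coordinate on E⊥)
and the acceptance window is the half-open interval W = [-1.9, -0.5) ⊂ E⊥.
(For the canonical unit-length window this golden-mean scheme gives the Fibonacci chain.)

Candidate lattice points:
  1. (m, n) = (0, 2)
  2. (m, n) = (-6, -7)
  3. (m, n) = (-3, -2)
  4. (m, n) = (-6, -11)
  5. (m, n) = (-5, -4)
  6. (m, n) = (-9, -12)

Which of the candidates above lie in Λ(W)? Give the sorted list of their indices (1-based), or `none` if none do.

1, 2, 3, 6

Compute β' = (1−√5)/2 = -0.6180, so π⊥(m,n) = m -0.6180·n.
#1 (0,2): internal coord 0 + (2)·β' = -1.2361; -1.2361 ∈ [-1.9, -0.5) → IN Λ
#2 (-6,-7): internal coord -6 + (-7)·β' = -1.6738; -1.6738 ∈ [-1.9, -0.5) → IN Λ
#3 (-3,-2): internal coord -3 + (-2)·β' = -1.7639; -1.7639 ∈ [-1.9, -0.5) → IN Λ
#4 (-6,-11): internal coord -6 + (-11)·β' = +0.7984; +0.7984 ∉ [-1.9, -0.5) → out
#5 (-5,-4): internal coord -5 + (-4)·β' = -2.5279; -2.5279 ∉ [-1.9, -0.5) → out
#6 (-9,-12): internal coord -9 + (-12)·β' = -1.5836; -1.5836 ∈ [-1.9, -0.5) → IN Λ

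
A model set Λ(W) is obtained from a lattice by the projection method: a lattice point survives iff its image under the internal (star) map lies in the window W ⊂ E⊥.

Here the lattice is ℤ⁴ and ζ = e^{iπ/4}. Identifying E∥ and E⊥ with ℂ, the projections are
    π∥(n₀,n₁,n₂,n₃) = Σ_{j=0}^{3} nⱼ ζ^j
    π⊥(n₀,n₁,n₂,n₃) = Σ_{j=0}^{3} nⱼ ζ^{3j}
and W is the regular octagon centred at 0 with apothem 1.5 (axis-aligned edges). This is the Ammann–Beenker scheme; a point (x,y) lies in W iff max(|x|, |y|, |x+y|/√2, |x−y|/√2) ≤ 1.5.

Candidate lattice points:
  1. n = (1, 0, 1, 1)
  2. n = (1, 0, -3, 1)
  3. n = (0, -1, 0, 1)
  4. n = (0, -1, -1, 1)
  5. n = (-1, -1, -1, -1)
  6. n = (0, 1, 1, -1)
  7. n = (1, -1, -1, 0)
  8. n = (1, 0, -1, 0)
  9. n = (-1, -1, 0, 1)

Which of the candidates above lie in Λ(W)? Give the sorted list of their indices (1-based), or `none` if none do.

With ζ = e^{iπ/4} the internal vectors are ζ^0,ζ^3,ζ^6,ζ^9.
#1 (1, 0, 1, 1): internal (1.70711, -0.29289); octagon support 1.70711 vs apothem 1.5 → ∉ W
#2 (1, 0, -3, 1): internal (1.70711, 3.70711); octagon support 3.82843 vs apothem 1.5 → ∉ W
#3 (0, -1, 0, 1): internal (1.41421, 0.00000); octagon support 1.41421 vs apothem 1.5 → ∈ W
#4 (0, -1, -1, 1): internal (1.41421, 1.00000); octagon support 1.70711 vs apothem 1.5 → ∉ W
#5 (-1, -1, -1, -1): internal (-1.00000, -0.41421); octagon support 1.00000 vs apothem 1.5 → ∈ W
#6 (0, 1, 1, -1): internal (-1.41421, -1.00000); octagon support 1.70711 vs apothem 1.5 → ∉ W
#7 (1, -1, -1, 0): internal (1.70711, 0.29289); octagon support 1.70711 vs apothem 1.5 → ∉ W
#8 (1, 0, -1, 0): internal (1.00000, 1.00000); octagon support 1.41421 vs apothem 1.5 → ∈ W
#9 (-1, -1, 0, 1): internal (0.41421, 0.00000); octagon support 0.41421 vs apothem 1.5 → ∈ W

3, 5, 8, 9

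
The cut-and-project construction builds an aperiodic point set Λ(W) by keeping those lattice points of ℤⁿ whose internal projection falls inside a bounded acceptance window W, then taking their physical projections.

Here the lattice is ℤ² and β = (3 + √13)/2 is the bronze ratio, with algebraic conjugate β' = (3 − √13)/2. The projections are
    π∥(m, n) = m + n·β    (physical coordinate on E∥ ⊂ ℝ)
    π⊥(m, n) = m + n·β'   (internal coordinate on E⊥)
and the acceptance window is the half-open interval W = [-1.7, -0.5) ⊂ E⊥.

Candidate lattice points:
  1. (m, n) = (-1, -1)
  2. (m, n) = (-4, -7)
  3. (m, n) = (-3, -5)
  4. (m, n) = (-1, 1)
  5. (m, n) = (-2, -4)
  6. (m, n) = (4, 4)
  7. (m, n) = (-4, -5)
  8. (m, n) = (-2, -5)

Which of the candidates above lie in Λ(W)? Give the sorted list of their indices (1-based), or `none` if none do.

1, 3, 4, 5

Compute β' = (3−√13)/2 = -0.30278, so π⊥(m,n) = m -0.30278·n.
[1] lift (-1,-1): star map gives -0.69722; window check -1.7 ≤ -0.69722 < -0.5 is true → IN Λ
[2] lift (-4,-7): star map gives -1.88057; window check -1.7 ≤ -1.88057 < -0.5 is false → out
[3] lift (-3,-5): star map gives -1.48612; window check -1.7 ≤ -1.48612 < -0.5 is true → IN Λ
[4] lift (-1,1): star map gives -1.30278; window check -1.7 ≤ -1.30278 < -0.5 is true → IN Λ
[5] lift (-2,-4): star map gives -0.78890; window check -1.7 ≤ -0.78890 < -0.5 is true → IN Λ
[6] lift (4,4): star map gives 2.78890; window check -1.7 ≤ 2.78890 < -0.5 is false → out
[7] lift (-4,-5): star map gives -2.48612; window check -1.7 ≤ -2.48612 < -0.5 is false → out
[8] lift (-2,-5): star map gives -0.48612; window check -1.7 ≤ -0.48612 < -0.5 is false → out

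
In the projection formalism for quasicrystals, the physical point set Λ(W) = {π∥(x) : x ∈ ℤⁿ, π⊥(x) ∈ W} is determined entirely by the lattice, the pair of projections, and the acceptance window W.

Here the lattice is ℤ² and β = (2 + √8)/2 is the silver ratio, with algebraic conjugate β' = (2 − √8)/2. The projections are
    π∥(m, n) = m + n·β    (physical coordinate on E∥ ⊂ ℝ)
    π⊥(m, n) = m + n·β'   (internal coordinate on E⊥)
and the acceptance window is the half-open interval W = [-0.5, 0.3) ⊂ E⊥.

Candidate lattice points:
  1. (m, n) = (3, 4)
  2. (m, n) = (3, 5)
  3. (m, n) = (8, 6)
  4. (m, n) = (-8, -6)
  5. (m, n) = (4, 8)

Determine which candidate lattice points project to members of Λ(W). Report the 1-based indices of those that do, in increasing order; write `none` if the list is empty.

Compute β' = (2−√8)/2 = -0.41421, so π⊥(m,n) = m -0.41421·n.
[1] lift (3,4): star map gives 1.34315; window check -0.5 ≤ 1.34315 < 0.3 is false → out
[2] lift (3,5): star map gives 0.92893; window check -0.5 ≤ 0.92893 < 0.3 is false → out
[3] lift (8,6): star map gives 5.51472; window check -0.5 ≤ 5.51472 < 0.3 is false → out
[4] lift (-8,-6): star map gives -5.51472; window check -0.5 ≤ -5.51472 < 0.3 is false → out
[5] lift (4,8): star map gives 0.68629; window check -0.5 ≤ 0.68629 < 0.3 is false → out

none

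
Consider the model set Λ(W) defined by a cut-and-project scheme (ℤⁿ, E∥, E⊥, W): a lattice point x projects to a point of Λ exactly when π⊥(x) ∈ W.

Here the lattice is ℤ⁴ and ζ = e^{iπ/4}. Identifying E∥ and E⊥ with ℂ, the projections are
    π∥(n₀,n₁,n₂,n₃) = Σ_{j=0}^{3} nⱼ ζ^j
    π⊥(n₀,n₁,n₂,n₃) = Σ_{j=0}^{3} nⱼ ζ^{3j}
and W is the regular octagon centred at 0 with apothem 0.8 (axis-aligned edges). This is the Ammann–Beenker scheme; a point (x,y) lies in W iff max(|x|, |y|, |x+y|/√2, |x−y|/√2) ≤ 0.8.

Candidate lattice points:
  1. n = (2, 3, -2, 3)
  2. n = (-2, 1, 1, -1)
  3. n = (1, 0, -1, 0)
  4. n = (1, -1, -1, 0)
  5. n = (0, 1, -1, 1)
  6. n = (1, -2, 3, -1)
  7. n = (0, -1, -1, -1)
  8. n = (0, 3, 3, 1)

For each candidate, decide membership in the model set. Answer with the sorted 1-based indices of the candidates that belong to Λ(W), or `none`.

7

With ζ = e^{iπ/4} the internal vectors are ζ^0,ζ^3,ζ^6,ζ^9.
#1 (2, 3, -2, 3): internal (2.000000, 6.242641); octagon support 6.242641 vs apothem 0.8 → ∉ W
#2 (-2, 1, 1, -1): internal (-3.414214, -1.000000); octagon support 3.414214 vs apothem 0.8 → ∉ W
#3 (1, 0, -1, 0): internal (1.000000, 1.000000); octagon support 1.414214 vs apothem 0.8 → ∉ W
#4 (1, -1, -1, 0): internal (1.707107, 0.292893); octagon support 1.707107 vs apothem 0.8 → ∉ W
#5 (0, 1, -1, 1): internal (0.000000, 2.414214); octagon support 2.414214 vs apothem 0.8 → ∉ W
#6 (1, -2, 3, -1): internal (1.707107, -5.121320); octagon support 5.121320 vs apothem 0.8 → ∉ W
#7 (0, -1, -1, -1): internal (0.000000, -0.414214); octagon support 0.414214 vs apothem 0.8 → ∈ W
#8 (0, 3, 3, 1): internal (-1.414214, -0.171573); octagon support 1.414214 vs apothem 0.8 → ∉ W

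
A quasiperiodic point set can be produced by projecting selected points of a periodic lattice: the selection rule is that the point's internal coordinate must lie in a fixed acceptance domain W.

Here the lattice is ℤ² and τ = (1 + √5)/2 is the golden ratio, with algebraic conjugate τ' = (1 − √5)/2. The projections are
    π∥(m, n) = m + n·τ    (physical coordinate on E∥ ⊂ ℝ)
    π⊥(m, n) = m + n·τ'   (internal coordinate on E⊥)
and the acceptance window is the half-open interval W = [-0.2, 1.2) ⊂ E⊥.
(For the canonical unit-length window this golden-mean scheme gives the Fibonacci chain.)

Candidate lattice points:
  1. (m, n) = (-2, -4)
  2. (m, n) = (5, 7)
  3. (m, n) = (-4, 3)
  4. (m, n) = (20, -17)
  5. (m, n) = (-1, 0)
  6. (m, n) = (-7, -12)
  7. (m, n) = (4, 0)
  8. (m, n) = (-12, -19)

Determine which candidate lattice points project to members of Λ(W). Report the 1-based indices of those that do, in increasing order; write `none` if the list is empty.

1, 2, 6

Compute τ' = (1−√5)/2 = -0.618034, so π⊥(m,n) = m -0.618034·n.
candidate 1: (m,n)=(-2,-4) → π∥ = -2-4·τ ≈ -8.472136, π⊥ = -2-4·τ' ≈ 0.472136 ∈ [-0.2, 1.2) ⇒ IN Λ
candidate 2: (m,n)=(5,7) → π∥ = 5+7·τ ≈ 16.326238, π⊥ = 5+7·τ' ≈ 0.673762 ∈ [-0.2, 1.2) ⇒ IN Λ
candidate 3: (m,n)=(-4,3) → π∥ = -4+3·τ ≈ 0.854102, π⊥ = -4+3·τ' ≈ -5.854102 ∉ [-0.2, 1.2) ⇒ out
candidate 4: (m,n)=(20,-17) → π∥ = 20-17·τ ≈ -7.506578, π⊥ = 20-17·τ' ≈ 30.506578 ∉ [-0.2, 1.2) ⇒ out
candidate 5: (m,n)=(-1,0) → π∥ = -1+0·τ ≈ -1.000000, π⊥ = -1+0·τ' ≈ -1.000000 ∉ [-0.2, 1.2) ⇒ out
candidate 6: (m,n)=(-7,-12) → π∥ = -7-12·τ ≈ -26.416408, π⊥ = -7-12·τ' ≈ 0.416408 ∈ [-0.2, 1.2) ⇒ IN Λ
candidate 7: (m,n)=(4,0) → π∥ = 4+0·τ ≈ 4.000000, π⊥ = 4+0·τ' ≈ 4.000000 ∉ [-0.2, 1.2) ⇒ out
candidate 8: (m,n)=(-12,-19) → π∥ = -12-19·τ ≈ -42.742646, π⊥ = -12-19·τ' ≈ -0.257354 ∉ [-0.2, 1.2) ⇒ out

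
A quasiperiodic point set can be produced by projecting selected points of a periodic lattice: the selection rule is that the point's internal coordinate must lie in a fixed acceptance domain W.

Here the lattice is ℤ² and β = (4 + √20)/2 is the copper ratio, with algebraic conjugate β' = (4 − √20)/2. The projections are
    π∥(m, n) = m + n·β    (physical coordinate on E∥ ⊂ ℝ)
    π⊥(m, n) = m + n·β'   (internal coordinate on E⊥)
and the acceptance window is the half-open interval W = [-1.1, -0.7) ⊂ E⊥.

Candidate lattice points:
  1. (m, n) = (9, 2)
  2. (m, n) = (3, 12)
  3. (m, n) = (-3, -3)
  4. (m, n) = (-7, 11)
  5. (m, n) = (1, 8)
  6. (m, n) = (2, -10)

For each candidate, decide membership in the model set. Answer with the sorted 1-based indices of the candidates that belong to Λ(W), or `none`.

β' = (4−√20)/2 ≈ -0.2361.
[1] lift (9,2): star map gives 8.5279; window check -1.1 ≤ 8.5279 < -0.7 is false → out
[2] lift (3,12): star map gives 0.1672; window check -1.1 ≤ 0.1672 < -0.7 is false → out
[3] lift (-3,-3): star map gives -2.2918; window check -1.1 ≤ -2.2918 < -0.7 is false → out
[4] lift (-7,11): star map gives -9.5967; window check -1.1 ≤ -9.5967 < -0.7 is false → out
[5] lift (1,8): star map gives -0.8885; window check -1.1 ≤ -0.8885 < -0.7 is true → IN Λ
[6] lift (2,-10): star map gives 4.3607; window check -1.1 ≤ 4.3607 < -0.7 is false → out

5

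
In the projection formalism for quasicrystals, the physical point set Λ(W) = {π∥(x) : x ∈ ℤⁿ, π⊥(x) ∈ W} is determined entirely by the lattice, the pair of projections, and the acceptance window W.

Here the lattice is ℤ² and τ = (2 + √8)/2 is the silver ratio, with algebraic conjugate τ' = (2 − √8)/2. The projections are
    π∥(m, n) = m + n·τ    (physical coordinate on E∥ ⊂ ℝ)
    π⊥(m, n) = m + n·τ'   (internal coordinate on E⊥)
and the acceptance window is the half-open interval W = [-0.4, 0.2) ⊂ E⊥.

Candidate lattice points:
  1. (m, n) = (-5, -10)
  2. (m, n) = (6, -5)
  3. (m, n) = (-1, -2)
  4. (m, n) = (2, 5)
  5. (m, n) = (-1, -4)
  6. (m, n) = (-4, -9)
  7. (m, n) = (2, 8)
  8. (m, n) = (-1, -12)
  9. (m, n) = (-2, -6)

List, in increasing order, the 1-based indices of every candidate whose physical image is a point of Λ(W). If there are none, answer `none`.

τ' = (2−√8)/2 ≈ -0.41421.
[1] lift (-5,-10): star map gives -0.85786; window check -0.4 ≤ -0.85786 < 0.2 is false → out
[2] lift (6,-5): star map gives 8.07107; window check -0.4 ≤ 8.07107 < 0.2 is false → out
[3] lift (-1,-2): star map gives -0.17157; window check -0.4 ≤ -0.17157 < 0.2 is true → IN Λ
[4] lift (2,5): star map gives -0.07107; window check -0.4 ≤ -0.07107 < 0.2 is true → IN Λ
[5] lift (-1,-4): star map gives 0.65685; window check -0.4 ≤ 0.65685 < 0.2 is false → out
[6] lift (-4,-9): star map gives -0.27208; window check -0.4 ≤ -0.27208 < 0.2 is true → IN Λ
[7] lift (2,8): star map gives -1.31371; window check -0.4 ≤ -1.31371 < 0.2 is false → out
[8] lift (-1,-12): star map gives 3.97056; window check -0.4 ≤ 3.97056 < 0.2 is false → out
[9] lift (-2,-6): star map gives 0.48528; window check -0.4 ≤ 0.48528 < 0.2 is false → out

3, 4, 6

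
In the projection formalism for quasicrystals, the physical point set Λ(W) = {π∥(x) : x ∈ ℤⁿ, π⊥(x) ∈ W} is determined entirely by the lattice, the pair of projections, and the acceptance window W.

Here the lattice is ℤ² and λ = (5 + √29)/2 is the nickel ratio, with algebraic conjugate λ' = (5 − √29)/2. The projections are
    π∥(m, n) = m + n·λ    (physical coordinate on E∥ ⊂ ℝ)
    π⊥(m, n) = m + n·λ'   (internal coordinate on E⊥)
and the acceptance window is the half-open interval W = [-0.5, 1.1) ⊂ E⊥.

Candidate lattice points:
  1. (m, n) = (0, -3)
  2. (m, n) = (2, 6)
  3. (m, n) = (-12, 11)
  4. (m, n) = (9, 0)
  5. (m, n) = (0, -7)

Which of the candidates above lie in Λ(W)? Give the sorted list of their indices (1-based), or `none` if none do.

λ' = (5−√29)/2 ≈ -0.192582.
#1 (0,-3): internal coord 0 + (-3)·λ' = +0.577747; +0.577747 ∈ [-0.5, 1.1) → IN Λ
#2 (2,6): internal coord 2 + (6)·λ' = +0.844506; +0.844506 ∈ [-0.5, 1.1) → IN Λ
#3 (-12,11): internal coord -12 + (11)·λ' = -14.118406; -14.118406 ∉ [-0.5, 1.1) → out
#4 (9,0): internal coord 9 + (0)·λ' = +9.000000; +9.000000 ∉ [-0.5, 1.1) → out
#5 (0,-7): internal coord 0 + (-7)·λ' = +1.348077; +1.348077 ∉ [-0.5, 1.1) → out

1, 2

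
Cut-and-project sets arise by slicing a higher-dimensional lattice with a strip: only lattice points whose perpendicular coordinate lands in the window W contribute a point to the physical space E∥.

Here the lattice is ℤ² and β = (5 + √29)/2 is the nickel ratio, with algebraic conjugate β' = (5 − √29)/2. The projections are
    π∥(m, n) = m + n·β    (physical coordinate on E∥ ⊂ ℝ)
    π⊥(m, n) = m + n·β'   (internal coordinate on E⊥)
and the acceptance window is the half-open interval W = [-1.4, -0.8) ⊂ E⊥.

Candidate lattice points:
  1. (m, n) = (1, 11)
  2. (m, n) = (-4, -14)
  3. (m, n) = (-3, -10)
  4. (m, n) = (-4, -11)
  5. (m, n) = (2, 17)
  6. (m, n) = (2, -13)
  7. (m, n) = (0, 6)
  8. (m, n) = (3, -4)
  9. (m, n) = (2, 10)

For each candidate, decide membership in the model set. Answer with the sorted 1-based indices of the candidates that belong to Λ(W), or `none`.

Numerically β ≈ 5.1926 and β' = −1/β ≈ -0.1926.
[1] lift (1,11): star map gives -1.1184; window check -1.4 ≤ -1.1184 < -0.8 is true → IN Λ
[2] lift (-4,-14): star map gives -1.3038; window check -1.4 ≤ -1.3038 < -0.8 is true → IN Λ
[3] lift (-3,-10): star map gives -1.0742; window check -1.4 ≤ -1.0742 < -0.8 is true → IN Λ
[4] lift (-4,-11): star map gives -1.8816; window check -1.4 ≤ -1.8816 < -0.8 is false → out
[5] lift (2,17): star map gives -1.2739; window check -1.4 ≤ -1.2739 < -0.8 is true → IN Λ
[6] lift (2,-13): star map gives 4.5036; window check -1.4 ≤ 4.5036 < -0.8 is false → out
[7] lift (0,6): star map gives -1.1555; window check -1.4 ≤ -1.1555 < -0.8 is true → IN Λ
[8] lift (3,-4): star map gives 3.7703; window check -1.4 ≤ 3.7703 < -0.8 is false → out
[9] lift (2,10): star map gives 0.0742; window check -1.4 ≤ 0.0742 < -0.8 is false → out

1, 2, 3, 5, 7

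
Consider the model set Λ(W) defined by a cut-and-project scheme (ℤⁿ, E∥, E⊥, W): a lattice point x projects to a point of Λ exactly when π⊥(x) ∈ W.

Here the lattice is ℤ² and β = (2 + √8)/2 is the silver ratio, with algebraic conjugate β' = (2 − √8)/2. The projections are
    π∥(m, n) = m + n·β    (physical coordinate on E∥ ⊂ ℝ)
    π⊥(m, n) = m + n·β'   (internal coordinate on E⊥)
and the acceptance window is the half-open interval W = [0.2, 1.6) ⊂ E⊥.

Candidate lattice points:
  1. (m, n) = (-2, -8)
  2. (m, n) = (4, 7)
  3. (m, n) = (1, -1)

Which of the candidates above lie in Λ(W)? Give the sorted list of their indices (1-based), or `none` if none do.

1, 2, 3

Numerically β ≈ 2.41421 and β' = −1/β ≈ -0.41421.
candidate 1: (m,n)=(-2,-8) → π∥ = -2-8·β ≈ -21.31371, π⊥ = -2-8·β' ≈ 1.31371 ∈ [0.2, 1.6) ⇒ IN Λ
candidate 2: (m,n)=(4,7) → π∥ = 4+7·β ≈ 20.89949, π⊥ = 4+7·β' ≈ 1.10051 ∈ [0.2, 1.6) ⇒ IN Λ
candidate 3: (m,n)=(1,-1) → π∥ = 1-1·β ≈ -1.41421, π⊥ = 1-1·β' ≈ 1.41421 ∈ [0.2, 1.6) ⇒ IN Λ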